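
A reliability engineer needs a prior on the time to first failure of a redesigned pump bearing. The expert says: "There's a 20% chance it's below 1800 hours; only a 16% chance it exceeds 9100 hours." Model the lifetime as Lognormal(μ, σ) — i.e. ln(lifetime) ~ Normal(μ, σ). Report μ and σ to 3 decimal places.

If T ~ Lognormal(μ,σ) then ln T ~ Normal(μ,σ), so the p-quantile of ln T is μ + z_p·σ.
ln(1800) = 7.496 and ln(9100) = 9.116; z_{0.2} = -0.8416, z_{0.84} = 0.9945.
σ = (9.116 − 7.496)/(0.9945 − (-0.8416)) = 0.883.
μ = 7.496 − (-0.8416)·0.883 = 8.238.

μ ≈ 8.238, σ ≈ 0.883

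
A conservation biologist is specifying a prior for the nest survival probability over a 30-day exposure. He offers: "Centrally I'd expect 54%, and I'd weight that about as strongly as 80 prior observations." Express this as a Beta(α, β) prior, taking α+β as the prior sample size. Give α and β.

α = 43.2, β = 36.8

Under the effective-sample-size interpretation, Beta(α, β) has prior mean α/(α+β) and prior sample size α+β.
So α+β = 80 and α/(α+β) = 0.54, giving α = 0.54·80 = 43.2 and β = 80 − 43.2 = 36.8.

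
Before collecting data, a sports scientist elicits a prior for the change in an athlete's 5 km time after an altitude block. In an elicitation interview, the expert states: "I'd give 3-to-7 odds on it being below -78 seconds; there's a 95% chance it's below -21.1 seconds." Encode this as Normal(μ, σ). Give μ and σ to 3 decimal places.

μ = -64.245, σ = 26.230

For Normal(μ,σ), the p-quantile is μ + z_p·σ. Here z_{0.3} = -0.5244, z_{0.95} = 1.645.
So -78 = μ − 0.5244σ and -21.1 = μ + 1.645σ.
Subtracting: σ = (-21.1 − -78)/(1.645 − (-0.5244)) = 26.230.
Then μ = -78 − (-0.5244)·26.230 = -64.245.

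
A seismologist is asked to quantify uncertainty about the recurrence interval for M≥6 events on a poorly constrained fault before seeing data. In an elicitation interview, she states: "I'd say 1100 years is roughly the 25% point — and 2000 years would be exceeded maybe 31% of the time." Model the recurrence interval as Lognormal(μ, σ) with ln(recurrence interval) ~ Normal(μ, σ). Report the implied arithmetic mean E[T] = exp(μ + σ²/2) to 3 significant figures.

E[T] ≈ 1770 years

If T ~ Lognormal(μ,σ) then ln T ~ Normal(μ,σ), so the p-quantile of ln T is μ + z_p·σ.
ln(1100) = 7.003 and ln(2000) = 7.601; z_{0.25} = -0.6745, z_{0.69} = 0.4959.
σ = (7.601 − 7.003)/(0.4959 − (-0.6745)) = 0.511.
μ = 7.003 − (-0.6745)·0.511 = 7.348.
E[T] = exp(μ + σ²/2) = exp(7.348 + 0.1305) = 1770 years.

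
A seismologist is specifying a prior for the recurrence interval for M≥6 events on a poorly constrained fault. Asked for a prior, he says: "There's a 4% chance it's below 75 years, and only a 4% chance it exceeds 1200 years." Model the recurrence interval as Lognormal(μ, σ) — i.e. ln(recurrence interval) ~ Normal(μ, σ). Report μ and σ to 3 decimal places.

μ ≈ 5.704, σ ≈ 0.792

If T ~ Lognormal(μ,σ) then ln T ~ Normal(μ,σ), so the p-quantile of ln T is μ + z_p·σ.
ln(75) = 4.317 and ln(1200) = 7.09; z_{0.04} = -1.751, z_{0.96} = 1.751.
σ = (7.09 − 4.317)/(1.751 − (-1.751)) = 0.792.
μ = 4.317 − (-1.751)·0.792 = 5.704.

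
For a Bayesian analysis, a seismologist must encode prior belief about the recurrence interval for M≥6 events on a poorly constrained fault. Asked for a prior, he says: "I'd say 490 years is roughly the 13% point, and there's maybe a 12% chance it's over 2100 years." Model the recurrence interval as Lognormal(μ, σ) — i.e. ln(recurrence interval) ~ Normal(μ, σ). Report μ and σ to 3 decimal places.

If T ~ Lognormal(μ,σ) then ln T ~ Normal(μ,σ), so the p-quantile of ln T is μ + z_p·σ.
ln(490) = 6.194 and ln(2100) = 7.65; z_{0.13} = -1.126, z_{0.88} = 1.175.
σ = (7.65 − 6.194)/(1.175 − (-1.126)) = 0.632.
μ = 6.194 − (-1.126)·0.632 = 6.907.

μ ≈ 6.907, σ ≈ 0.632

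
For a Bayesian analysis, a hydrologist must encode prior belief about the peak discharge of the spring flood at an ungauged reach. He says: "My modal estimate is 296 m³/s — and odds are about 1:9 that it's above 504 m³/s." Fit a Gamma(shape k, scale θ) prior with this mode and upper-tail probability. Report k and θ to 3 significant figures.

Gamma(k,θ) with k>1 has mode (k−1)θ, so θ = 296/(k−1).
Need P(X < 504) = 0.9 with θ tied to k this way. Start at k = 2, θ = 296: P(X<504) ≈ 0.508.
Too low — raise k to concentrate. Iterating converges to k ≈ 7.68.
Then θ = 296/(7.68−1) ≈ 44.3.

k ≈ 7.68, θ ≈ 44.3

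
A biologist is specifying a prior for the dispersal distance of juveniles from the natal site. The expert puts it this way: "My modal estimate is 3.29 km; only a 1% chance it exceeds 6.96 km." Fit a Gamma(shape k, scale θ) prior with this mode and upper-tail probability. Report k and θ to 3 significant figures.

k ≈ 9.65, θ ≈ 0.38

Gamma(k,θ) with k>1 has mode (k−1)θ, so θ = 3.29/(k−1).
Need P(X < 6.96) = 0.99 with θ tied to k this way. Start at k = 2, θ = 3.29: P(X<6.96) ≈ 0.624.
Too low — raise k to concentrate. Iterating converges to k ≈ 9.65.
Then θ = 3.29/(9.65−1) ≈ 0.38.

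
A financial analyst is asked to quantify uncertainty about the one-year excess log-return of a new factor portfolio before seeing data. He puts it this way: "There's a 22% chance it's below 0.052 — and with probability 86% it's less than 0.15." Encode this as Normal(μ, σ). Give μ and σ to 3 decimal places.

The p-quantile of Normal(μ,σ) is μ + z_p·σ, with z_{0.22} = -0.7722 and z_{0.86} = 1.08.
Eliminate σ: μ = (z₂·x₁ − z₁·x₂)/(z₂ − z₁) = (1.08·0.052 − (-0.7722)·0.15)/1.853 = 0.093.
Then σ = (x₂ − x₁)/(z₂ − z₁) = (0.15 − 0.052)/1.853 = 0.053.

μ = 0.093, σ = 0.053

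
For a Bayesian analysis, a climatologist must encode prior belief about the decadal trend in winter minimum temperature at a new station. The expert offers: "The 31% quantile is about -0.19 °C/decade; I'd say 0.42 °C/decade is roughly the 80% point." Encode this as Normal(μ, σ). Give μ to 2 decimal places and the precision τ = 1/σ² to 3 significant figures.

The p-quantile of Normal(μ,σ) is μ + z_p·σ, with z_{0.31} = -0.4959 and z_{0.8} = 0.8416.
Eliminate σ: μ = (z₂·x₁ − z₁·x₂)/(z₂ − z₁) = (0.8416·-0.19 − (-0.4959)·0.42)/1.337 = 0.04.
Then σ = (x₂ − x₁)/(z₂ − z₁) = (0.42 − -0.19)/1.337 = 0.46.
Precision τ = 1/σ² = 1/0.4561² = 4.81.

μ = 0.04, τ = 4.81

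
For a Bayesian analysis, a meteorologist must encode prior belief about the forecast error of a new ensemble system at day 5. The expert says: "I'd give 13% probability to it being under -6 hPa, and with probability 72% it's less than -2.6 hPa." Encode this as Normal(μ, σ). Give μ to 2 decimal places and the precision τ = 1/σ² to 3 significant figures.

μ = -3.76, τ = 0.253

For Normal(μ,σ), the p-quantile is μ + z_p·σ. Here z_{0.13} = -1.126, z_{0.72} = 0.5828.
So -6 = μ − 1.126σ and -2.6 = μ + 0.5828σ.
Subtracting: σ = (-2.6 − -6)/(0.5828 − (-1.126)) = 1.99.
Then μ = -6 − (-1.126)·1.99 = -3.76.
Precision τ = 1/σ² = 1/1.989² = 0.253.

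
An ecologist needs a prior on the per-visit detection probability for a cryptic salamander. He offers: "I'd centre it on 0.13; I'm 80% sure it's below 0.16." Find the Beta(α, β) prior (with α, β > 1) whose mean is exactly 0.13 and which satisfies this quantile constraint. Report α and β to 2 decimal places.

With mean 0.13 fixed, write α = 0.13s, β = 0.87s where s = α+β.
Need P(θ < 0.16) = 0.8 under Beta(0.13s, 0.87s). Normal approximation: (q−m)/√(m(1−m)/s) ≈ z_{0.8} = 0.842, so s ≈ 0.13·0.87·(0.842)²/(0.16−0.13)² = 89.0.
At s = 89.0: P(θ<0.16) ≈ 0.807. Adjusting to match 0.8 gives s ≈ 82.58.
So α = 0.13·82.58 ≈ 10.73, β = 0.87·82.58 ≈ 71.84.

α ≈ 10.73, β ≈ 71.84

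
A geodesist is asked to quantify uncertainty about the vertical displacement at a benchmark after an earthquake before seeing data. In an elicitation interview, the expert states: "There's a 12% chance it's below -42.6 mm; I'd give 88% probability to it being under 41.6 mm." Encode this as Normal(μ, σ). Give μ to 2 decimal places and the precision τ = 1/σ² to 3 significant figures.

The p-quantile of Normal(μ,σ) is μ + z_p·σ, with z_{0.12} = -1.175 and z_{0.88} = 1.175.
Eliminate σ: μ = (z₂·x₁ − z₁·x₂)/(z₂ − z₁) = (1.175·-42.6 − (-1.175)·41.6)/2.35 = -0.50.
Then σ = (x₂ − x₁)/(z₂ − z₁) = (41.6 − -42.6)/2.35 = 35.83.
Precision τ = 1/σ² = 1/35.83² = 0.000779.

μ = -0.50, τ = 0.000779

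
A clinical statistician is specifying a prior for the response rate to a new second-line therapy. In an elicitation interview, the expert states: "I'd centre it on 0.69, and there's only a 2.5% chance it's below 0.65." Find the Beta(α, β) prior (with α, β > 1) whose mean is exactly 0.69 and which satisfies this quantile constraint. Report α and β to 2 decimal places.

With mean 0.69 fixed, write α = 0.69s, β = 0.31s where s = α+β.
Need P(θ < 0.65) = 0.025 under Beta(0.69s, 0.31s). Normal approximation: (q−m)/√(m(1−m)/s) ≈ z_{0.025} = -1.96, so s ≈ 0.69·0.31·(-1.96)²/(0.65−0.69)² = 513.6.
At s = 513.6: P(θ<0.65) ≈ 0.027. Adjusting to match 0.025 gives s ≈ 529.91.
So α = 0.69·529.91 ≈ 365.64, β = 0.31·529.91 ≈ 164.27.

α ≈ 365.64, β ≈ 164.27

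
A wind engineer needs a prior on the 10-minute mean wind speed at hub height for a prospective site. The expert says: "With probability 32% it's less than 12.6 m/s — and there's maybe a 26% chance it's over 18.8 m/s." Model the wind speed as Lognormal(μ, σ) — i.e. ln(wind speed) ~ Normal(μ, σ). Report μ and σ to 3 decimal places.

μ ≈ 2.702, σ ≈ 0.360

If T ~ Lognormal(μ,σ) then ln T ~ Normal(μ,σ), so the p-quantile of ln T is μ + z_p·σ.
ln(12.6) = 2.534 and ln(18.8) = 2.934; z_{0.32} = -0.4677, z_{0.74} = 0.6433.
σ = (2.934 − 2.534)/(0.6433 − (-0.4677)) = 0.360.
μ = 2.534 − (-0.4677)·0.360 = 2.702.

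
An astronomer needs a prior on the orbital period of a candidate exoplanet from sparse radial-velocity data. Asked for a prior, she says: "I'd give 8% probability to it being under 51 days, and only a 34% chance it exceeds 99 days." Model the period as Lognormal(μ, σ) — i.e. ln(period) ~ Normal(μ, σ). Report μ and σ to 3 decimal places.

If T ~ Lognormal(μ,σ) then ln T ~ Normal(μ,σ), so the p-quantile of ln T is μ + z_p·σ.
ln(51) = 3.932 and ln(99) = 4.595; z_{0.08} = -1.405, z_{0.66} = 0.4125.
σ = (4.595 − 3.932)/(0.4125 − (-1.405)) = 0.365.
μ = 3.932 − (-1.405)·0.365 = 4.445.

μ ≈ 4.445, σ ≈ 0.365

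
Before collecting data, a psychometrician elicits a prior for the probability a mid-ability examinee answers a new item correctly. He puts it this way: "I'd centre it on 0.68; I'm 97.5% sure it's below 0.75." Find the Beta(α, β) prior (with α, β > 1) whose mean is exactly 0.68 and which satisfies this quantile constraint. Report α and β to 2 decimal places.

α ≈ 108.17, β ≈ 50.90

With mean 0.68 fixed, write α = 0.68s, β = 0.32s where s = α+β.
Need P(θ < 0.75) = 0.975 under Beta(0.68s, 0.32s). Normal approximation: (q−m)/√(m(1−m)/s) ≈ z_{0.975} = 1.96, so s ≈ 0.68·0.32·(1.96)²/(0.75−0.68)² = 170.6.
At s = 170.6: P(θ<0.75) ≈ 0.979. Adjusting to match 0.975 gives s ≈ 159.07.
So α = 0.68·159.07 ≈ 108.17, β = 0.32·159.07 ≈ 50.90.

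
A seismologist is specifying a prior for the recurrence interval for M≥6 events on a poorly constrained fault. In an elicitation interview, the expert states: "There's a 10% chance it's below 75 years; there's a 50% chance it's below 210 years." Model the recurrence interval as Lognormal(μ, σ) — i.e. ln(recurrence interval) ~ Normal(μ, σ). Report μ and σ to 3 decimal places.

μ ≈ 5.347, σ ≈ 0.803

If T ~ Lognormal(μ,σ) then ln T ~ Normal(μ,σ), so the p-quantile of ln T is μ + z_p·σ.
ln(75) = 4.317 and ln(210) = 5.347; z_{0.1} = -1.282, z_{0.5} = 0.
σ = (5.347 − 4.317)/(0 − (-1.282)) = 0.803.
μ = 4.317 − (-1.282)·0.803 = 5.347.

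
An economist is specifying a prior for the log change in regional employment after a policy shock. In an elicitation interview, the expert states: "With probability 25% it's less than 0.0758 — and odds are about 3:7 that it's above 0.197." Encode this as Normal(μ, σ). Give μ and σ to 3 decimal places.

μ = 0.144, σ = 0.101

For Normal(μ,σ), the p-quantile is μ + z_p·σ. Here z_{0.25} = -0.6745, z_{0.7} = 0.5244.
So 0.0758 = μ − 0.6745σ and 0.197 = μ + 0.5244σ.
Subtracting: σ = (0.197 − 0.0758)/(0.5244 − (-0.6745)) = 0.101.
Then μ = 0.0758 − (-0.6745)·0.101 = 0.144.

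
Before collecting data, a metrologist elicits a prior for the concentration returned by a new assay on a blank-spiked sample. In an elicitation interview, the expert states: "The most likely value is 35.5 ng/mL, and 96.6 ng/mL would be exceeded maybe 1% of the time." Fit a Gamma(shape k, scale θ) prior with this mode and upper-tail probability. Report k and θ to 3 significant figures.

Gamma(k,θ) with k>1 has mode (k−1)θ, so θ = 35.5/(k−1).
Need P(X < 96.6) = 0.99 with θ tied to k this way. Start at k = 2, θ = 35.5: P(X<96.6) ≈ 0.755.
Too low — raise k to concentrate. Iterating converges to k ≈ 5.6.
Then θ = 35.5/(5.6−1) ≈ 7.72.

k ≈ 5.6, θ ≈ 7.72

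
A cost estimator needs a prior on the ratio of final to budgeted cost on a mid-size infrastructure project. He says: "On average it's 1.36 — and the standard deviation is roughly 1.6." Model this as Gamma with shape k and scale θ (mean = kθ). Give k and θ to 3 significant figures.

k ≈ 0.722, θ ≈ 1.88

For Gamma(k, scale θ): mean = kθ, variance = kθ², so CV = 1/√k.
CV = SD/mean = 1.6/1.36 = 1.176, hence k = 1/CV² = 0.722.
Then θ = mean/k = 1.36/0.722 = 1.88.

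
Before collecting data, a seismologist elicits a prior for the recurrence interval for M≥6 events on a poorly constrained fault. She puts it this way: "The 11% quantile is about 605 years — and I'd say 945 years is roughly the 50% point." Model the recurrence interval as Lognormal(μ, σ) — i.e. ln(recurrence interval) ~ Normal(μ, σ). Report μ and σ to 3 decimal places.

If T ~ Lognormal(μ,σ) then ln T ~ Normal(μ,σ), so the p-quantile of ln T is μ + z_p·σ.
ln(605) = 6.405 and ln(945) = 6.851; z_{0.11} = -1.227, z_{0.5} = 0.
σ = (6.851 − 6.405)/(0 − (-1.227)) = 0.364.
μ = 6.405 − (-1.227)·0.364 = 6.851.

μ ≈ 6.851, σ ≈ 0.364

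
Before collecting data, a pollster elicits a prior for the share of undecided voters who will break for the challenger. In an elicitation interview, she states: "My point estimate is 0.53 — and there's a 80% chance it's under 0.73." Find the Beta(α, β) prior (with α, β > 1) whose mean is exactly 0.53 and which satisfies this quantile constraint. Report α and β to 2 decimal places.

α ≈ 2.41, β ≈ 2.13

With mean 0.53 fixed, write α = 0.53s, β = 0.47s where s = α+β.
Need P(θ < 0.73) = 0.8 under Beta(0.53s, 0.47s). Normal approximation: (q−m)/√(m(1−m)/s) ≈ z_{0.8} = 0.842, so s ≈ 0.53·0.47·(0.842)²/(0.73−0.53)² = 4.4.
At s = 4.4: P(θ<0.73) ≈ 0.796. Adjusting to match 0.8 gives s ≈ 4.54.
So α = 0.53·4.54 ≈ 2.41, β = 0.47·4.54 ≈ 2.13.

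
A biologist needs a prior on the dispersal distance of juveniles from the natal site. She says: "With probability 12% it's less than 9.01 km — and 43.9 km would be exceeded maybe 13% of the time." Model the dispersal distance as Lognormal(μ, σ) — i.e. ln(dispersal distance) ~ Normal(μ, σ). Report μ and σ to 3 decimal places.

μ ≈ 3.007, σ ≈ 0.688

If T ~ Lognormal(μ,σ) then ln T ~ Normal(μ,σ), so the p-quantile of ln T is μ + z_p·σ.
ln(9.01) = 2.198 and ln(43.9) = 3.782; z_{0.12} = -1.175, z_{0.87} = 1.126.
σ = (3.782 − 2.198)/(1.126 − (-1.175)) = 0.688.
μ = 2.198 − (-1.175)·0.688 = 3.007.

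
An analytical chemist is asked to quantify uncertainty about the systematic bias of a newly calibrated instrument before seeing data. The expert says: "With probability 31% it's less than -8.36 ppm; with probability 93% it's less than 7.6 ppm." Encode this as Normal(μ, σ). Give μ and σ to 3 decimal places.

μ = -4.346, σ = 8.095

For Normal(μ,σ), the p-quantile is μ + z_p·σ. Here z_{0.31} = -0.4959, z_{0.93} = 1.476.
So -8.36 = μ − 0.4959σ and 7.6 = μ + 1.476σ.
Subtracting: σ = (7.6 − -8.36)/(1.476 − (-0.4959)) = 8.095.
Then μ = -8.36 − (-0.4959)·8.095 = -4.346.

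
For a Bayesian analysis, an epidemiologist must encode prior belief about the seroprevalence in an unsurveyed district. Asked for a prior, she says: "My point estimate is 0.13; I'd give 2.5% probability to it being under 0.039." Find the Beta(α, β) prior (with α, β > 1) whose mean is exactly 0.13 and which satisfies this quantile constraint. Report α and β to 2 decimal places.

α ≈ 4.15, β ≈ 27.77

With mean 0.13 fixed, write α = 0.13s, β = 0.87s where s = α+β.
Need P(θ < 0.039) = 0.025 under Beta(0.13s, 0.87s). Normal approximation: (q−m)/√(m(1−m)/s) ≈ z_{0.025} = -1.96, so s ≈ 0.13·0.87·(-1.96)²/(0.039−0.13)² = 52.5.
At s = 52.5: P(θ<0.039) ≈ 0.005. Adjusting to match 0.025 gives s ≈ 31.92.
So α = 0.13·31.92 ≈ 4.15, β = 0.87·31.92 ≈ 27.77.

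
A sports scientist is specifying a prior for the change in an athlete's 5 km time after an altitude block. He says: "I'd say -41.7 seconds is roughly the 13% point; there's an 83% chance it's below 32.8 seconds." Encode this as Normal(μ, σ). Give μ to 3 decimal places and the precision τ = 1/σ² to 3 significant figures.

μ = -1.366, τ = 0.00078

The p-quantile of Normal(μ,σ) is μ + z_p·σ, with z_{0.13} = -1.126 and z_{0.83} = 0.9542.
Eliminate σ: μ = (z₂·x₁ − z₁·x₂)/(z₂ − z₁) = (0.9542·-41.7 − (-1.126)·32.8)/2.081 = -1.366.
Then σ = (x₂ − x₁)/(z₂ − z₁) = (32.8 − -41.7)/2.081 = 35.808.
Precision τ = 1/σ² = 1/35.81² = 0.00078.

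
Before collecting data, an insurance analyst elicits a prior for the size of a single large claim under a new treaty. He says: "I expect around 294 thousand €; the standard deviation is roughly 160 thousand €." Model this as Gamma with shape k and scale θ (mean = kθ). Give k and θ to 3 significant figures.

For Gamma(k, scale θ): mean = kθ, variance = kθ², so CV = 1/√k.
CV = SD/mean = 160/294 = 0.5442, hence k = 1/CV² = 3.38.
Then θ = mean/k = 294/3.38 = 87.1.

k ≈ 3.38, θ ≈ 87.1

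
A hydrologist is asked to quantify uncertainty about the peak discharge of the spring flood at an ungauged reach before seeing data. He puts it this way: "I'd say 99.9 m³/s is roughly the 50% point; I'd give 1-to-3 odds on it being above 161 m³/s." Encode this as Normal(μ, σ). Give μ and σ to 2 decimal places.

μ = 99.90, σ = 90.59

For Normal(μ,σ), the p-quantile is μ + z_p·σ. Here z_{0.5} = 0, z_{0.75} = 0.6745.
So 99.9 = μ + 0σ and 161 = μ + 0.6745σ.
Subtracting: σ = (161 − 99.9)/(0.6745 − (0)) = 90.59.
Then μ = 99.9 − (0)·90.59 = 99.90.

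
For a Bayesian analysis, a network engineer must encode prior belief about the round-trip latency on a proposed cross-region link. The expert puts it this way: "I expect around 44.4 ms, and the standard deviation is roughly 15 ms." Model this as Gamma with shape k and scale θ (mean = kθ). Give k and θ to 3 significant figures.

k ≈ 8.76, θ ≈ 5.07

For Gamma(k, scale θ): mean = kθ, variance = kθ², so CV = 1/√k.
CV = SD/mean = 15/44.4 = 0.3378, hence k = 1/CV² = 8.76.
Then θ = mean/k = 44.4/8.76 = 5.07.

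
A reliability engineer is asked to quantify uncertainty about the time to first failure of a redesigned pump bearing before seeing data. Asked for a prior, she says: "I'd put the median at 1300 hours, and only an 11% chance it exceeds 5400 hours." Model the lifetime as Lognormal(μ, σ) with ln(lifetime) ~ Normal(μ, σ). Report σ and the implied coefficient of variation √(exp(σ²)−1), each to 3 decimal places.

σ ≈ 1.161, CV ≈ 1.688

If T ~ Lognormal(μ,σ) then ln T ~ Normal(μ,σ), so the p-quantile of ln T is μ + z_p·σ.
ln(1300) = 7.17 and ln(5400) = 8.594; z_{0.5} = 0, z_{0.89} = 1.227.
σ = (8.594 − 7.17)/(1.227 − (0)) = 1.161.
μ = 7.17 − (0)·1.161 = 7.170.
CV = √(exp(σ²)−1) = √(exp(1.3480)−1) = 1.688.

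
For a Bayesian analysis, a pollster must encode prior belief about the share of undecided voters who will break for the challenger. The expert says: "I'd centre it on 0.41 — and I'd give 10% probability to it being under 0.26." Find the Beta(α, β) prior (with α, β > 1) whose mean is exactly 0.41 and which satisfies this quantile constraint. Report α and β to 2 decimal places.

α ≈ 6.84, β ≈ 9.85

With mean 0.41 fixed, write α = 0.41s, β = 0.59s where s = α+β.
Need P(θ < 0.26) = 0.1 under Beta(0.41s, 0.59s). Normal approximation: (q−m)/√(m(1−m)/s) ≈ z_{0.1} = -1.28, so s ≈ 0.41·0.59·(-1.28)²/(0.26−0.41)² = 17.7.
At s = 17.7: P(θ<0.26) ≈ 0.093. Adjusting to match 0.1 gives s ≈ 16.69.
So α = 0.41·16.69 ≈ 6.84, β = 0.59·16.69 ≈ 9.85.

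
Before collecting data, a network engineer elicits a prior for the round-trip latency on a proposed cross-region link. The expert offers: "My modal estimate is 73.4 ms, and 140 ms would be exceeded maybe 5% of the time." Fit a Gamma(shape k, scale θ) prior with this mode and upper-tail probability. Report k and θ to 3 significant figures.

Gamma(k,θ) with k>1 has mode (k−1)θ, so θ = 73.4/(k−1).
Need P(X < 140) = 0.95 with θ tied to k this way. Start at k = 2, θ = 73.4: P(X<140) ≈ 0.568.
Too low — raise k to concentrate. Iterating converges to k ≈ 7.67.
Then θ = 73.4/(7.67−1) ≈ 11.

k ≈ 7.67, θ ≈ 11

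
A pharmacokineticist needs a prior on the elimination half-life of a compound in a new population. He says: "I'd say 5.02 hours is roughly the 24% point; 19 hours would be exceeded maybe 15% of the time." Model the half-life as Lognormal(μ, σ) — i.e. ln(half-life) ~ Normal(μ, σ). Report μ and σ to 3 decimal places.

If T ~ Lognormal(μ,σ) then ln T ~ Normal(μ,σ), so the p-quantile of ln T is μ + z_p·σ.
ln(5.02) = 1.613 and ln(19) = 2.944; z_{0.24} = -0.7063, z_{0.85} = 1.036.
σ = (2.944 − 1.613)/(1.036 − (-0.7063)) = 0.764.
μ = 1.613 − (-0.7063)·0.764 = 2.153.

μ ≈ 2.153, σ ≈ 0.764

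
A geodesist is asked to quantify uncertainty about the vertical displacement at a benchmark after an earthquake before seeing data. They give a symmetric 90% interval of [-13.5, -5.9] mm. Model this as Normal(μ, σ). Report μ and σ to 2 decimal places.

μ = -9.70, σ = 2.31

A symmetric 90% interval runs μ ± z·σ with z = 1.645.
Half-width = 3.8, so σ = 3.8/1.645 = 2.31.
μ is the interval midpoint, -9.70.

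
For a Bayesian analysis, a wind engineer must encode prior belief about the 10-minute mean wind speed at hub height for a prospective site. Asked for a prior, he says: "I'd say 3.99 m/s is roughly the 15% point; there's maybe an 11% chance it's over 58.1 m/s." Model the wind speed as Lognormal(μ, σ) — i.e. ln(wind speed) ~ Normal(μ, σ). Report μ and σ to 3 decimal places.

If T ~ Lognormal(μ,σ) then ln T ~ Normal(μ,σ), so the p-quantile of ln T is μ + z_p·σ.
ln(3.99) = 1.384 and ln(58.1) = 4.062; z_{0.15} = -1.036, z_{0.89} = 1.227.
σ = (4.062 − 1.384)/(1.227 − (-1.036)) = 1.184.
μ = 1.384 − (-1.036)·1.184 = 2.610.

μ ≈ 2.610, σ ≈ 1.184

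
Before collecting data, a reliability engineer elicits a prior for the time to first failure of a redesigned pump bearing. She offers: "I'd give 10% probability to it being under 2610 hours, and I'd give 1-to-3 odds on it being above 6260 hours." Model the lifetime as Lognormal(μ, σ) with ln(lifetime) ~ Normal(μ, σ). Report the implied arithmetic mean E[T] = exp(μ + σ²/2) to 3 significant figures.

E[T] ≈ 5120 hours

If T ~ Lognormal(μ,σ) then ln T ~ Normal(μ,σ), so the p-quantile of ln T is μ + z_p·σ.
ln(2610) = 7.867 and ln(6260) = 8.742; z_{0.1} = -1.282, z_{0.75} = 0.6745.
σ = (8.742 − 7.867)/(0.6745 − (-1.282)) = 0.447.
μ = 7.867 − (-1.282)·0.447 = 8.440.
E[T] = exp(μ + σ²/2) = exp(8.440 + 0.1000) = 5120 hours.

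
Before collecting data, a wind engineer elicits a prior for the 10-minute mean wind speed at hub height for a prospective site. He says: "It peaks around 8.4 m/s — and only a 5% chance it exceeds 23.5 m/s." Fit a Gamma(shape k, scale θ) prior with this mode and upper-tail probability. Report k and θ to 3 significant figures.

Gamma(k,θ) with k>1 has mode (k−1)θ, so θ = 8.4/(k−1).
Need P(X < 23.5) = 0.95 with θ tied to k this way. Start at k = 2, θ = 8.4: P(X<23.5) ≈ 0.769.
Too low — raise k to concentrate. Iterating converges to k ≈ 3.53.
Then θ = 8.4/(3.53−1) ≈ 3.32.

k ≈ 3.53, θ ≈ 3.32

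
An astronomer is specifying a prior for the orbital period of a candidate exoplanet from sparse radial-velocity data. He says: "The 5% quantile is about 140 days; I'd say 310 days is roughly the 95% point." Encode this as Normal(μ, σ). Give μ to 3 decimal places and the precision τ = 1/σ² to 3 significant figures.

μ = 225.000, τ = 0.000374

For Normal(μ,σ), the p-quantile is μ + z_p·σ. Here z_{0.05} = -1.645, z_{0.95} = 1.645.
So 140 = μ − 1.645σ and 310 = μ + 1.645σ.
Subtracting: σ = (310 − 140)/(1.645 − (-1.645)) = 51.676.
Then μ = 140 − (-1.645)·51.676 = 225.000.
Precision τ = 1/σ² = 1/51.68² = 0.000374.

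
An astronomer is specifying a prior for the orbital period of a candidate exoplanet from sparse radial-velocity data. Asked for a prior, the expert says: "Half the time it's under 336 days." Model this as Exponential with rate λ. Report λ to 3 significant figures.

Exponential median = ln 2 / λ, so λ = ln 2 / 336.0 = 0.00206.

λ ≈ 0.00206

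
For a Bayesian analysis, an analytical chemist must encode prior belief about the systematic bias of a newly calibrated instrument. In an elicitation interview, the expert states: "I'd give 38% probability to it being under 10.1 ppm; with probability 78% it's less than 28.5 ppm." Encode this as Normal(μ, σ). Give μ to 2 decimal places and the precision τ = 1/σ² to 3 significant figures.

For Normal(μ,σ), the p-quantile is μ + z_p·σ. Here z_{0.38} = -0.3055, z_{0.78} = 0.7722.
So 10.1 = μ − 0.3055σ and 28.5 = μ + 0.7722σ.
Subtracting: σ = (28.5 − 10.1)/(0.7722 − (-0.3055)) = 17.07.
Then μ = 10.1 − (-0.3055)·17.07 = 15.32.
Precision τ = 1/σ² = 1/17.07² = 0.00343.

μ = 15.32, τ = 0.00343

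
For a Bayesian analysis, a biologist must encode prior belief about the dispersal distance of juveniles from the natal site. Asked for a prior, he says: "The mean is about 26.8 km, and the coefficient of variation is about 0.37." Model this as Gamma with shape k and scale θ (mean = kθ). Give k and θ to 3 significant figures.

k ≈ 7.3, θ ≈ 3.67

For Gamma(k, scale θ): mean = kθ, variance = kθ², so CV = 1/√k.
CV = 0.37, hence k = 1/CV² = 7.3.
Then θ = mean/k = 26.8/7.3 = 3.67.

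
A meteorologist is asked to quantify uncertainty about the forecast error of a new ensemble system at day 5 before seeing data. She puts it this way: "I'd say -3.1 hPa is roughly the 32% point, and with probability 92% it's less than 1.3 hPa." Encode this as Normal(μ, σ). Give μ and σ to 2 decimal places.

For Normal(μ,σ), the p-quantile is μ + z_p·σ. Here z_{0.32} = -0.4677, z_{0.92} = 1.405.
So -3.1 = μ − 0.4677σ and 1.3 = μ + 1.405σ.
Subtracting: σ = (1.3 − -3.1)/(1.405 − (-0.4677)) = 2.35.
Then μ = -3.1 − (-0.4677)·2.35 = -2.00.

μ = -2.00, σ = 2.35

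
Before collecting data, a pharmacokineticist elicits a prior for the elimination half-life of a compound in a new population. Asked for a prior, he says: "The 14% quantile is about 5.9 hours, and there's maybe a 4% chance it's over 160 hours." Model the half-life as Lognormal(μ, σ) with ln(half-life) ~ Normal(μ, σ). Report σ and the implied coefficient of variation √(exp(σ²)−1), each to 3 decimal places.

If T ~ Lognormal(μ,σ) then ln T ~ Normal(μ,σ), so the p-quantile of ln T is μ + z_p·σ.
ln(5.9) = 1.775 and ln(160) = 5.075; z_{0.14} = -1.08, z_{0.96} = 1.751.
σ = (5.075 − 1.775)/(1.751 − (-1.08)) = 1.166.
μ = 1.775 − (-1.08)·1.166 = 3.034.
CV = √(exp(σ²)−1) = √(exp(1.3590)−1) = 1.701.

σ ≈ 1.166, CV ≈ 1.701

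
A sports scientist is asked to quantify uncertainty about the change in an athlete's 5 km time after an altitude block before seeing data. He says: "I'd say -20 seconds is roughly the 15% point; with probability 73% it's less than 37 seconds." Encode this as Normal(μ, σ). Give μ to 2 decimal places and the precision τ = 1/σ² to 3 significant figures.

For Normal(μ,σ), the p-quantile is μ + z_p·σ. Here z_{0.15} = -1.036, z_{0.73} = 0.6128.
So -20 = μ − 1.036σ and 37 = μ + 0.6128σ.
Subtracting: σ = (37 − -20)/(0.6128 − (-1.036)) = 34.56.
Then μ = -20 − (-1.036)·34.56 = 15.82.
Precision τ = 1/σ² = 1/34.56² = 0.000837.

μ = 15.82, τ = 0.000837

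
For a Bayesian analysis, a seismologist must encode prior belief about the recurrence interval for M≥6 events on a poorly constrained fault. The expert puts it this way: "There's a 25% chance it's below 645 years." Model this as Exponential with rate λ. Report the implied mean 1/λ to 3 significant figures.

P(T < 645.0) = 1 − e^(−λ·645.0) = 0.25, so λ = −ln(1−0.25)/645.0 = −ln(0.75)/645.0 = 0.000446.
Mean = 1/λ = 2240 years.

mean ≈ 2240 years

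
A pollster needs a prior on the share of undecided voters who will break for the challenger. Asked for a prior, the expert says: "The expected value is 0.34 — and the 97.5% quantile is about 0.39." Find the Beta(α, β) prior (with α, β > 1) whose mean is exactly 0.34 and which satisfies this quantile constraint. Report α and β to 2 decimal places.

α ≈ 120.83, β ≈ 234.55

With mean 0.34 fixed, write α = 0.34s, β = 0.66s where s = α+β.
Need P(θ < 0.39) = 0.975 under Beta(0.34s, 0.66s). Normal approximation: (q−m)/√(m(1−m)/s) ≈ z_{0.975} = 1.96, so s ≈ 0.34·0.66·(1.96)²/(0.39−0.34)² = 344.8.
At s = 344.8: P(θ<0.39) ≈ 0.973. Adjusting to match 0.975 gives s ≈ 355.38.
So α = 0.34·355.38 ≈ 120.83, β = 0.66·355.38 ≈ 234.55.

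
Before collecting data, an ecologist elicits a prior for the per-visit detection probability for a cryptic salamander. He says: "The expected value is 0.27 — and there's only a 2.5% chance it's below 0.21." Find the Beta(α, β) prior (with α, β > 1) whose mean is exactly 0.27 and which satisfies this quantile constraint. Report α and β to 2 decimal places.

With mean 0.27 fixed, write α = 0.27s, β = 0.73s where s = α+β.
Need P(θ < 0.21) = 0.025 under Beta(0.27s, 0.73s). Normal approximation: (q−m)/√(m(1−m)/s) ≈ z_{0.025} = -1.96, so s ≈ 0.27·0.73·(-1.96)²/(0.21−0.27)² = 210.3.
At s = 210.3: P(θ<0.21) ≈ 0.020. Adjusting to match 0.025 gives s ≈ 193.79.
So α = 0.27·193.79 ≈ 52.32, β = 0.73·193.79 ≈ 141.46.

α ≈ 52.32, β ≈ 141.46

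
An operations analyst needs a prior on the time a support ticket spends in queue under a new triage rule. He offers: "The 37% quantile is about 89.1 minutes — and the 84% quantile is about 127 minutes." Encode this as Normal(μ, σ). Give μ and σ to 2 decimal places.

μ = 98.58, σ = 28.58

For Normal(μ,σ), the p-quantile is μ + z_p·σ. Here z_{0.37} = -0.3319, z_{0.84} = 0.9945.
So 89.1 = μ − 0.3319σ and 127 = μ + 0.9945σ.
Subtracting: σ = (127 − 89.1)/(0.9945 − (-0.3319)) = 28.58.
Then μ = 89.1 − (-0.3319)·28.58 = 98.58.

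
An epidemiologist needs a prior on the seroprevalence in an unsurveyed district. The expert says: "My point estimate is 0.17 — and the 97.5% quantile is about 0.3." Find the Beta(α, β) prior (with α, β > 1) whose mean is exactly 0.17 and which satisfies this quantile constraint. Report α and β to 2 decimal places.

With mean 0.17 fixed, write α = 0.17s, β = 0.83s where s = α+β.
Need P(θ < 0.3) = 0.975 under Beta(0.17s, 0.83s). Normal approximation: (q−m)/√(m(1−m)/s) ≈ z_{0.975} = 1.96, so s ≈ 0.17·0.83·(1.96)²/(0.3−0.17)² = 32.1.
At s = 32.1: P(θ<0.3) ≈ 0.963. Adjusting to match 0.975 gives s ≈ 39.52.
So α = 0.17·39.52 ≈ 6.72, β = 0.83·39.52 ≈ 32.80.

α ≈ 6.72, β ≈ 32.80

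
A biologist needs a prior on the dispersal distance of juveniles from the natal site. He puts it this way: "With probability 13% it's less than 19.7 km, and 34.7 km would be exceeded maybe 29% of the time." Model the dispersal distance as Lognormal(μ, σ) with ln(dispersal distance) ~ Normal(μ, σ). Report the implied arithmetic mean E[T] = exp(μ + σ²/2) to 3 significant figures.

If T ~ Lognormal(μ,σ) then ln T ~ Normal(μ,σ), so the p-quantile of ln T is μ + z_p·σ.
ln(19.7) = 2.981 and ln(34.7) = 3.547; z_{0.13} = -1.126, z_{0.71} = 0.5534.
σ = (3.547 − 2.981)/(0.5534 − (-1.126)) = 0.337.
μ = 2.981 − (-1.126)·0.337 = 3.360.
E[T] = exp(μ + σ²/2) = exp(3.360 + 0.0568) = 30.5 km.

E[T] ≈ 30.5 km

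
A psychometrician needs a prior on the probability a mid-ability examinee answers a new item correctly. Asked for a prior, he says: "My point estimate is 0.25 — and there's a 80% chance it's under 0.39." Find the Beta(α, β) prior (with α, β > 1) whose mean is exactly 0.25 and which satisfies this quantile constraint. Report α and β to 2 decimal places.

With mean 0.25 fixed, write α = 0.25s, β = 0.75s where s = α+β.
Need P(θ < 0.39) = 0.8 under Beta(0.25s, 0.75s). Normal approximation: (q−m)/√(m(1−m)/s) ≈ z_{0.8} = 0.842, so s ≈ 0.25·0.75·(0.842)²/(0.39−0.25)² = 6.8.
At s = 6.8: P(θ<0.39) ≈ 0.813. Adjusting to match 0.8 gives s ≈ 5.80.
So α = 0.25·5.80 ≈ 1.45, β = 0.75·5.80 ≈ 4.35.

α ≈ 1.45, β ≈ 4.35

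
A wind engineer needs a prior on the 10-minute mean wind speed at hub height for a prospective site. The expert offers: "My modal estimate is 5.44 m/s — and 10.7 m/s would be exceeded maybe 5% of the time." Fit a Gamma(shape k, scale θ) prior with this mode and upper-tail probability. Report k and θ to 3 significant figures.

Gamma(k,θ) with k>1 has mode (k−1)θ, so θ = 5.44/(k−1).
Need P(X < 10.7) = 0.95 with θ tied to k this way. Start at k = 2, θ = 5.44: P(X<10.7) ≈ 0.585.
Too low — raise k to concentrate. Iterating converges to k ≈ 7.06.
Then θ = 5.44/(7.06−1) ≈ 0.897.

k ≈ 7.06, θ ≈ 0.897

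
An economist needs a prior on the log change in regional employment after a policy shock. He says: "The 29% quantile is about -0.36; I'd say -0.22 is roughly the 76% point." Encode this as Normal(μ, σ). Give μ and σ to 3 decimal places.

For Normal(μ,σ), the p-quantile is μ + z_p·σ. Here z_{0.29} = -0.5534, z_{0.76} = 0.7063.
So -0.36 = μ − 0.5534σ and -0.22 = μ + 0.7063σ.
Subtracting: σ = (-0.22 − -0.36)/(0.7063 − (-0.5534)) = 0.111.
Then μ = -0.36 − (-0.5534)·0.111 = -0.298.

μ = -0.298, σ = 0.111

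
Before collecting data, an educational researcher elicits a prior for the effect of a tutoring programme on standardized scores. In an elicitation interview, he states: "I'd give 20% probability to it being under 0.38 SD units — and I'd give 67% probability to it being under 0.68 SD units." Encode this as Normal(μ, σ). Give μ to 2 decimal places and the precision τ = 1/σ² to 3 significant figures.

For Normal(μ,σ), the p-quantile is μ + z_p·σ. Here z_{0.2} = -0.8416, z_{0.67} = 0.4399.
So 0.38 = μ − 0.8416σ and 0.68 = μ + 0.4399σ.
Subtracting: σ = (0.68 − 0.38)/(0.4399 − (-0.8416)) = 0.23.
Then μ = 0.38 − (-0.8416)·0.23 = 0.58.
Precision τ = 1/σ² = 1/0.2341² = 18.2.

μ = 0.58, τ = 18.2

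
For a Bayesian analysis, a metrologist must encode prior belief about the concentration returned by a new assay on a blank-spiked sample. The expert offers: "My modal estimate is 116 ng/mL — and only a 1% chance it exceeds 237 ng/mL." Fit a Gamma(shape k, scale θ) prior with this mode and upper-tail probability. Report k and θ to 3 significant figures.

Gamma(k,θ) with k>1 has mode (k−1)θ, so θ = 116/(k−1).
Need P(X < 237) = 0.99 with θ tied to k this way. Start at k = 2, θ = 116: P(X<237) ≈ 0.606.
Too low — raise k to concentrate. Iterating converges to k ≈ 10.6.
Then θ = 116/(10.6−1) ≈ 12.1.

k ≈ 10.6, θ ≈ 12.1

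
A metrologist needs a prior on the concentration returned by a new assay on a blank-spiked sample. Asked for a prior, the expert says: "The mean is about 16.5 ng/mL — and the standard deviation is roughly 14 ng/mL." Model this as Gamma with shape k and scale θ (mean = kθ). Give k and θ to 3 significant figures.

For Gamma(k, scale θ): mean = kθ, variance = kθ², so CV = 1/√k.
CV = SD/mean = 14/16.5 = 0.8485, hence k = 1/CV² = 1.39.
Then θ = mean/k = 16.5/1.39 = 11.9.

k ≈ 1.39, θ ≈ 11.9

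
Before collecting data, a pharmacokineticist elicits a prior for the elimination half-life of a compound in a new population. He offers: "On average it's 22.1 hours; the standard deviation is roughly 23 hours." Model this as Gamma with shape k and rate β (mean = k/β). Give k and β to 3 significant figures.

k ≈ 0.923, β ≈ 0.0418

For Gamma(k, rate β): mean = k/β, variance = k/β², so CV = 1/√k.
CV = SD/mean = 23/22.1 = 1.041, hence k = 1/CV² = 0.923.
Then β = k/mean = 0.923/22.1 = 0.0418.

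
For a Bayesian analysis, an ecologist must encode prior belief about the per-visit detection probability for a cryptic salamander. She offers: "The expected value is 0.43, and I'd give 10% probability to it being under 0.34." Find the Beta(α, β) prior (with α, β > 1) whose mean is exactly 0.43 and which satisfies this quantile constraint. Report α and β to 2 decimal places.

With mean 0.43 fixed, write α = 0.43s, β = 0.57s where s = α+β.
Need P(θ < 0.34) = 0.1 under Beta(0.43s, 0.57s). Normal approximation: (q−m)/√(m(1−m)/s) ≈ z_{0.1} = -1.28, so s ≈ 0.43·0.57·(-1.28)²/(0.34−0.43)² = 49.7.
At s = 49.7: P(θ<0.34) ≈ 0.098. Adjusting to match 0.1 gives s ≈ 48.65.
So α = 0.43·48.65 ≈ 20.92, β = 0.57·48.65 ≈ 27.73.

α ≈ 20.92, β ≈ 27.73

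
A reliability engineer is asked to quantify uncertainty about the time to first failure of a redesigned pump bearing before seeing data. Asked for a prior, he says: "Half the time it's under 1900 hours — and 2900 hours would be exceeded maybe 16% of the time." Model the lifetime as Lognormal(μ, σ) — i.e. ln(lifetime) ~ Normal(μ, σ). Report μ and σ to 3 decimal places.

μ ≈ 7.550, σ ≈ 0.425

If T ~ Lognormal(μ,σ) then ln T ~ Normal(μ,σ), so the p-quantile of ln T is μ + z_p·σ.
ln(1900) = 7.55 and ln(2900) = 7.972; z_{0.5} = 0, z_{0.84} = 0.9945.
σ = (7.972 − 7.55)/(0.9945 − (0)) = 0.425.
μ = 7.55 − (0)·0.425 = 7.550.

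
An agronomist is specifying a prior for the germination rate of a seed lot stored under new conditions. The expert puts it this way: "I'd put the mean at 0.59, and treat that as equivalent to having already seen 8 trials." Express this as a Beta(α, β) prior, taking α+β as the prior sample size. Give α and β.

Under the effective-sample-size interpretation, Beta(α, β) has prior mean α/(α+β) and prior sample size α+β.
So α+β = 8 and α/(α+β) = 0.59, giving α = 0.59·8 = 4.72 and β = 8 − 4.72 = 3.28.

α = 4.72, β = 3.28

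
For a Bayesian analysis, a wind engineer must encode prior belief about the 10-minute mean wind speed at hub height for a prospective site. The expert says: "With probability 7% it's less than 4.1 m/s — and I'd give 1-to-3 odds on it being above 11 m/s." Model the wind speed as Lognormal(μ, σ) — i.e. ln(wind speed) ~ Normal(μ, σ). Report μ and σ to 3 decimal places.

μ ≈ 2.088, σ ≈ 0.459

If T ~ Lognormal(μ,σ) then ln T ~ Normal(μ,σ), so the p-quantile of ln T is μ + z_p·σ.
ln(4.1) = 1.411 and ln(11) = 2.398; z_{0.07} = -1.476, z_{0.75} = 0.6745.
σ = (2.398 − 1.411)/(0.6745 − (-1.476)) = 0.459.
μ = 1.411 − (-1.476)·0.459 = 2.088.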